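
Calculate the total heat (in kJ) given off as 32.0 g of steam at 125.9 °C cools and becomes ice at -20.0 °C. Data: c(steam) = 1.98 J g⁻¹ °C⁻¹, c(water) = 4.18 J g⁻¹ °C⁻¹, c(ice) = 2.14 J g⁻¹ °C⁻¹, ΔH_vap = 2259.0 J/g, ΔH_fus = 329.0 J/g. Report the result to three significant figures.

q = 99.2 kJ

q1 (cool steam 125.9→100 °C): 32.0 × 1.98 × 25.9 = 1641 J
q2 (condense at 100 °C): 32.0 × 2259.0 = 72288 J
q3 (cool water 100→0 °C): 32.0 × 4.18 × 100.0 = 13376 J
q4 (freeze at 0 °C): 32.0 × 329.0 = 10528 J
q5 (cool ice 0→-20.0 °C): 32.0 × 2.14 × 20.0 = 1370 J
Total: 1641 + 72288 + 13376 + 10528 + 1370 = 99203 J = 99.2 kJ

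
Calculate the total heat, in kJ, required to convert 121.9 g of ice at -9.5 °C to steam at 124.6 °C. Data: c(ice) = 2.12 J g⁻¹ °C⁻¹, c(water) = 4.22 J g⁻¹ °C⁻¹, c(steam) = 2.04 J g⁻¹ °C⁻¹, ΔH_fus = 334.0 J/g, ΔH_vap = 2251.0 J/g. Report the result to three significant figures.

q1 (heat ice -9.5→0.0 °C): 121.9 × 2.12 × 9.5 = 2455 J
q2 (melt at 0 °C): 121.9 × 334.0 = 40715 J
q3 (heat water 0.0→100.0 °C): 121.9 × 4.22 × 100.0 = 51442 J
q4 (vaporize at 100 °C): 121.9 × 2251.0 = 274397 J
q5 (heat steam 100.0→124.6 °C): 121.9 × 2.04 × 24.6 = 6117 J
Total: 2455 + 40715 + 51442 + 274397 + 6117 = 375126 J = 375 kJ

q = 375 kJ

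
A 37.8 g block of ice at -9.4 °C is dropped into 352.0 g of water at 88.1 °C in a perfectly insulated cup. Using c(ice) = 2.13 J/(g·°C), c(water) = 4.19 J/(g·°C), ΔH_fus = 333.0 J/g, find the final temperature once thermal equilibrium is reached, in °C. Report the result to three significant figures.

Heat to bring ice to 0 °C and melt it: q₁ = 37.8×2.13×9.4 + 37.8×333.0 = 13344 J
Heat the water can supply cooling to 0 °C: 352.0×4.19×88.1 = 129937 J > q₁, so all ice melts.
Energy balance: 352.0×4.19×(88.1 − T) = 13344 + 37.8×4.19×(T − 0)
1474.88(88.1 − T) = 13344 + 158.382 T
129937 − 13344 = 1633.262 T
T = 116593 / 1633.262 = 71.39 °C

T_f = 71.4 °C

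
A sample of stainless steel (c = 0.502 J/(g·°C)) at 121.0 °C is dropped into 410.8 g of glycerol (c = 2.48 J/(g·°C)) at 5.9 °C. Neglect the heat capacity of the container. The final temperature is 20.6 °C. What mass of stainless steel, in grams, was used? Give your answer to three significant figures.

q_gained = (410.8 × 2.48) × (20.6 − 5.9) = 14980 J
q_lost = m × 0.502 × (121.0 − 20.6) = 50.4008 m
m = 14980 / 50.4008 = 297 g

m = 297 g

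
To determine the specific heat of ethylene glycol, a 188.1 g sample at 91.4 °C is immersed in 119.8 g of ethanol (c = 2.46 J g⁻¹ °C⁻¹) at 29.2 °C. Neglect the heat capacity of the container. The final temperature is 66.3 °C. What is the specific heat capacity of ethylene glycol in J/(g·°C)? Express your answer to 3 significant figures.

c = 2.32 J/(g·°C)

q_gained = (119.8 × 2.46) × (66.3 − 29.2) = 10930 J
q_lost = 188.1 × c × (91.4 − 66.3) = 4721.31 c
Set equal: c = 10930 / 4721.31 = 2.32 J/(g·°C)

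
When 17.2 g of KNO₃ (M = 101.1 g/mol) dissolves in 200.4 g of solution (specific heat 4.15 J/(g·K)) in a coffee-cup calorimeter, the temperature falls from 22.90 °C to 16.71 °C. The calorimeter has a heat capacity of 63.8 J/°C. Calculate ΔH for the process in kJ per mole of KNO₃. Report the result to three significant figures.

ΔH = 32.6 kJ/mol

|ΔT| = |16.71 − 22.90| = 6.19 °C
|q_surr| = (200.4 × 4.15 + 63.8) × 6.19 = 895.46 × 6.19 = 5543 J
n(KNO₃) = 17.2 / 101.1 = 0.1701 mol
Temperature fell, so q_rxn = +|q_surr| = 5.543 kJ
ΔH = q_rxn / n = 32.59 kJ/mol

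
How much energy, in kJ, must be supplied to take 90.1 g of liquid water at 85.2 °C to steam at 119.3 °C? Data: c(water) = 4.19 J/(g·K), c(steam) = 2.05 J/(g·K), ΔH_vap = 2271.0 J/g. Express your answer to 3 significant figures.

q = 214 kJ

q1 (heat water 85.2→100.0 °C): 90.1 × 4.19 × 14.8 = 5587 J
q2 (vaporize at 100 °C): 90.1 × 2271.0 = 204617 J
q3 (heat steam 100.0→119.3 °C): 90.1 × 2.05 × 19.3 = 3565 J
Total: 5587 + 204617 + 3565 = 213769 J = 214 kJ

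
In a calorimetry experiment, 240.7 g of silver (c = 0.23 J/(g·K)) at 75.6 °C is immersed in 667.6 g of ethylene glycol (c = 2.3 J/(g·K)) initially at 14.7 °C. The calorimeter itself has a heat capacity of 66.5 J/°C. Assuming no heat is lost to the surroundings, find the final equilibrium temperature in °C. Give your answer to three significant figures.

Heat lost by silver = heat gained by ethylene glycol + calorimeter.
(240.7)(0.23)(75.6 − T) = [(667.6)(2.3) + 66.5](T − 14.7)
55.361 (75.6 − T) = 1601.98 (T − 14.7)
4185.3 − 55.361 T = 1601.98 T − 23549
27734.3 = 1657.341 T
T = 16.73 °C

T_f = 16.7 °C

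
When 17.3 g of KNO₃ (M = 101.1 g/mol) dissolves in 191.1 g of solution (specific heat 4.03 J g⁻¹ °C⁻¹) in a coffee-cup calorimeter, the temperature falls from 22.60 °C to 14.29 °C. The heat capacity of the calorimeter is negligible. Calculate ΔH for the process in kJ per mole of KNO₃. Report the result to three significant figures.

|ΔT| = |14.29 − 22.60| = 8.31 °C
|q_surr| = (191.1 × 4.03) × 8.31 = 770.133 × 8.31 = 6400 J
n(KNO₃) = 17.3 / 101.1 = 0.1711 mol
Temperature fell, so q_rxn = +|q_surr| = 6.400 kJ
ΔH = q_rxn / n = 37.41 kJ/mol

ΔH = 37.4 kJ/mol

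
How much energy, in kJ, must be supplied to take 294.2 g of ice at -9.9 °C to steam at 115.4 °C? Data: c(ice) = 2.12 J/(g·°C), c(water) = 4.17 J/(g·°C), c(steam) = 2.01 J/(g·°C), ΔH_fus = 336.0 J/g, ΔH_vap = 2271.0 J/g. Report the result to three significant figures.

q1 (heat ice -9.9→0.0 °C): 294.2 × 2.12 × 9.9 = 6175 J
q2 (melt at 0 °C): 294.2 × 336.0 = 98851 J
q3 (heat water 0.0→100.0 °C): 294.2 × 4.17 × 100.0 = 122681 J
q4 (vaporize at 100 °C): 294.2 × 2271.0 = 668128 J
q5 (heat steam 100.0→115.4 °C): 294.2 × 2.01 × 15.4 = 9107 J
Total: 6175 + 98851 + 122681 + 668128 + 9107 = 904942 J = 905 kJ

q = 905 kJ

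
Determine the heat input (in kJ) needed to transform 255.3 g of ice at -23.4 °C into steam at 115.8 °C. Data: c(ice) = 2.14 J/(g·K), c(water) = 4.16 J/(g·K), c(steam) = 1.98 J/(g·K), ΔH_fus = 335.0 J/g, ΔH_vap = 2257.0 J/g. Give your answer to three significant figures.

q1 (heat ice -23.4→0.0 °C): 255.3 × 2.14 × 23.4 = 12784 J
q2 (melt at 0 °C): 255.3 × 335.0 = 85526 J
q3 (heat water 0.0→100.0 °C): 255.3 × 4.16 × 100.0 = 106205 J
q4 (vaporize at 100 °C): 255.3 × 2257.0 = 576212 J
q5 (heat steam 100.0→115.8 °C): 255.3 × 1.98 × 15.8 = 7987 J
Total: 12784 + 85526 + 106205 + 576212 + 7987 = 788714 J = 789 kJ

q = 789 kJ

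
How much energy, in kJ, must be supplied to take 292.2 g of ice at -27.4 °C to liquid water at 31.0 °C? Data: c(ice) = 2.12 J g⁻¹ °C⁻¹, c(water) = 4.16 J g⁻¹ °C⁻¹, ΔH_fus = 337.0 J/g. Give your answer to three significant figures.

q = 153 kJ

q1 (heat ice -27.4→0.0 °C): 292.2 × 2.12 × 27.4 = 16973 J
q2 (melt at 0 °C): 292.2 × 337.0 = 98471 J
q3 (heat water 0.0→31.0 °C): 292.2 × 4.16 × 31.0 = 37682 J
Total: 16973 + 98471 + 37682 = 153126 J = 153 kJ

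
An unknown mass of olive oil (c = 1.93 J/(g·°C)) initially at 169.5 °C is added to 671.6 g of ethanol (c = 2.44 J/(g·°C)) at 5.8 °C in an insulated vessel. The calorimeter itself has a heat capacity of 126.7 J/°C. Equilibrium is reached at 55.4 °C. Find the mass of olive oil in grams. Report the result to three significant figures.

q_gained = (671.6 × 2.44 + 126.7) × (55.4 − 5.8) = 87560 J
q_lost = m × 1.93 × (169.5 − 55.4) = 220.213 m
m = 87560 / 220.213 = 398 g

m = 398 g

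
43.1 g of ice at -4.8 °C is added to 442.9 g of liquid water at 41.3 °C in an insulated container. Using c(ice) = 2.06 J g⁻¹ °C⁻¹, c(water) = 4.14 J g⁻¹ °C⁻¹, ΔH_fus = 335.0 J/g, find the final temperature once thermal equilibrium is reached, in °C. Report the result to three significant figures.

T_f = 30.2 °C

Heat to bring ice to 0 °C and melt it: q₁ = 43.1×2.06×4.8 + 43.1×335.0 = 14865 J
Heat the water can supply cooling to 0 °C: 442.9×4.14×41.3 = 75727.9 J > q₁, so all ice melts.
Energy balance: 442.9×4.14×(41.3 − T) = 14865 + 43.1×4.14×(T − 0)
1833.606(41.3 − T) = 14865 + 178.434 T
75727.9 − 14865 = 2012.040 T
T = 60862.9 / 2012.040 = 30.249 °C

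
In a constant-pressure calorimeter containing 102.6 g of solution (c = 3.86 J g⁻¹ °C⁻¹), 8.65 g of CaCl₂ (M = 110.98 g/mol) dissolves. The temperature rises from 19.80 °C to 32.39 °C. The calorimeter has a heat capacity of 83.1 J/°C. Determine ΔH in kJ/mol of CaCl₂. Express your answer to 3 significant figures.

|ΔT| = |32.39 − 19.80| = 12.59 °C
|q_surr| = (102.6 × 3.86 + 83.1) × 12.59 = 479.136 × 12.59 = 6032 J
n(CaCl₂) = 8.65 / 110.98 = 0.07794 mol
Temperature rose, so q_rxn = −|q_surr| = -6.032 kJ
ΔH = q_rxn / n = -77.39 kJ/mol

ΔH = -77.4 kJ/mol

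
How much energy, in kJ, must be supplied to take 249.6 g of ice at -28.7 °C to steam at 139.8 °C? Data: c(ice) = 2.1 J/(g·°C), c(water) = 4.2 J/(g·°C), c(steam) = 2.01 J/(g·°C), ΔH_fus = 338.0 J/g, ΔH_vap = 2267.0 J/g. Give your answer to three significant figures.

q1 (heat ice -28.7→0.0 °C): 249.6 × 2.1 × 28.7 = 15043 J
q2 (melt at 0 °C): 249.6 × 338.0 = 84365 J
q3 (heat water 0.0→100.0 °C): 249.6 × 4.2 × 100.0 = 104832 J
q4 (vaporize at 100 °C): 249.6 × 2267.0 = 565843 J
q5 (heat steam 100.0→139.8 °C): 249.6 × 2.01 × 39.8 = 19968 J
Total: 15043 + 84365 + 104832 + 565843 + 19968 = 790051 J = 790 kJ

q = 790 kJ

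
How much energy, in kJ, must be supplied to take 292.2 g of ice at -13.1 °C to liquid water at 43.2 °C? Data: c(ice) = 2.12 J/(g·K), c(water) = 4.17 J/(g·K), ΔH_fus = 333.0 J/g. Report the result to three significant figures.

q = 158 kJ

q1 (heat ice -13.1→0.0 °C): 292.2 × 2.12 × 13.1 = 8115 J
q2 (melt at 0 °C): 292.2 × 333.0 = 97303 J
q3 (heat water 0.0→43.2 °C): 292.2 × 4.17 × 43.2 = 52638 J
Total: 8115 + 97303 + 52638 = 158056 J = 158 kJ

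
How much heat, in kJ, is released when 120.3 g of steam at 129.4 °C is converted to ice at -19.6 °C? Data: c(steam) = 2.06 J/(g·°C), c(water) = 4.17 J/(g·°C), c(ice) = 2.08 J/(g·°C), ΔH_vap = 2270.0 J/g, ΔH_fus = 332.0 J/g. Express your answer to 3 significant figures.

q1 (cool steam 129.4→100 °C): 120.3 × 2.06 × 29.4 = 7286 J
q2 (condense at 100 °C): 120.3 × 2270.0 = 273081 J
q3 (cool water 100→0 °C): 120.3 × 4.17 × 100.0 = 50165 J
q4 (freeze at 0 °C): 120.3 × 332.0 = 39940 J
q5 (cool ice 0→-19.6 °C): 120.3 × 2.08 × 19.6 = 4904 J
Total: 7286 + 273081 + 50165 + 39940 + 4904 = 375376 J = 375 kJ

q = 375 kJ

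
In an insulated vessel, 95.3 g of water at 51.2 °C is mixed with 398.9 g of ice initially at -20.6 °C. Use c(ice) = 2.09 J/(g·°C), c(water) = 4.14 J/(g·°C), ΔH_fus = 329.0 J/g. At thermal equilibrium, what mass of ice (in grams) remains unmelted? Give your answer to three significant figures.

m_ice remaining = 390 g

Heat to warm all ice to 0 °C: 398.9×2.09×20.6 = 17174 J
Heat released by water cooling to 0 °C: 95.3×4.14×51.2 = 20201 J
20201 J < 17174 + 398.9×329.0 = 148412.1 J, so not all ice melts; final T = 0 °C.
Heat left for melting: 20201 − 17174 = 3027 J
Mass melted = 3027 / 329.0 = 9.201 g
Ice remaining = 398.9 − 9.201 = 389.699 g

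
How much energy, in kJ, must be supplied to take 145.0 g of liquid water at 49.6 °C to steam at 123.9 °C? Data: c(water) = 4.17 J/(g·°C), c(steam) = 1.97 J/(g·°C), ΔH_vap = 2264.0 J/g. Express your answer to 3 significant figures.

q = 366 kJ

q1 (heat water 49.6→100.0 °C): 145.0 × 4.17 × 50.4 = 30474 J
q2 (vaporize at 100 °C): 145.0 × 2264.0 = 328280 J
q3 (heat steam 100.0→123.9 °C): 145.0 × 1.97 × 23.9 = 6827 J
Total: 30474 + 328280 + 6827 = 365581 J = 366 kJ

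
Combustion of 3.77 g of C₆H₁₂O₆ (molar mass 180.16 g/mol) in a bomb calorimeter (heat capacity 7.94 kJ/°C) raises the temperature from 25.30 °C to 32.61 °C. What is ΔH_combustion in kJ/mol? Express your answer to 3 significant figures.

ΔT = 32.61 − 25.30 = 7.31 °C
q_cal = C_cal × ΔT = 7.94 × 7.31 = 58.0414 kJ
n = 3.77 / 180.16 = 0.02093 mol
q_rxn = −q_cal = -58.0414 kJ
ΔH = -58.0414 / 0.02093 = -2773 kJ/mol

ΔH = -2770 kJ/mol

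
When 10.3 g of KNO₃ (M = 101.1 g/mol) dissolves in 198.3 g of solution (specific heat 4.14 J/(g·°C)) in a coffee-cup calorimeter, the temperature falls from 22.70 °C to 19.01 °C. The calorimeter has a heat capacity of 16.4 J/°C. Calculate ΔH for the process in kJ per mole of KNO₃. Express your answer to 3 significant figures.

ΔH = 30.3 kJ/mol

|ΔT| = |19.01 − 22.70| = 3.69 °C
|q_surr| = (198.3 × 4.14 + 16.4) × 3.69 = 837.362 × 3.69 = 3090 J
n(KNO₃) = 10.3 / 101.1 = 0.1019 mol
Temperature fell, so q_rxn = +|q_surr| = 3.090 kJ
ΔH = q_rxn / n = 30.32 kJ/mol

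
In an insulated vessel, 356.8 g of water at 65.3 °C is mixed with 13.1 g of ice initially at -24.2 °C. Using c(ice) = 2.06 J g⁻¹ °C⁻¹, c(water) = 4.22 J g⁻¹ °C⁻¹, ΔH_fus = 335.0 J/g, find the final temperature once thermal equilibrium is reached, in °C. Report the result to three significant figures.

Heat to bring ice to 0 °C and melt it: q₁ = 13.1×2.06×24.2 + 13.1×335.0 = 5041.6 J
Heat the water can supply cooling to 0 °C: 356.8×4.22×65.3 = 98321.9 J > q₁, so all ice melts.
Energy balance: 356.8×4.22×(65.3 − T) = 5041.6 + 13.1×4.22×(T − 0)
1505.696(65.3 − T) = 5041.6 + 55.282 T
98321.9 − 5041.6 = 1560.978 T
T = 93280.3 / 1560.978 = 59.76 °C

T_f = 59.8 °C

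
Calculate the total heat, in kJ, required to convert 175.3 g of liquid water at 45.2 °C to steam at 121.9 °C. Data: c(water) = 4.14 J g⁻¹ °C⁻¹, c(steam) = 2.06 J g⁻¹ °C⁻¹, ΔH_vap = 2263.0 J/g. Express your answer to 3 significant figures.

q1 (heat water 45.2→100.0 °C): 175.3 × 4.14 × 54.8 = 39771 J
q2 (vaporize at 100 °C): 175.3 × 2263.0 = 396704 J
q3 (heat steam 100.0→121.9 °C): 175.3 × 2.06 × 21.9 = 7908 J
Total: 39771 + 396704 + 7908 = 444383 J = 444 kJ

q = 444 kJ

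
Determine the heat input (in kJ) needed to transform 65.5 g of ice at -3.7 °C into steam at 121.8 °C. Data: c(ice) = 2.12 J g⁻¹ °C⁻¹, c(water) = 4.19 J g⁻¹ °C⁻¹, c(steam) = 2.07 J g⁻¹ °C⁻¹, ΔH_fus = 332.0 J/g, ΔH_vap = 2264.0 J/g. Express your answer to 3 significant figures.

q = 201 kJ

q1 (heat ice -3.7→0.0 °C): 65.5 × 2.12 × 3.7 = 514 J
q2 (melt at 0 °C): 65.5 × 332.0 = 21746 J
q3 (heat water 0.0→100.0 °C): 65.5 × 4.19 × 100.0 = 27445 J
q4 (vaporize at 100 °C): 65.5 × 2264.0 = 148292 J
q5 (heat steam 100.0→121.8 °C): 65.5 × 2.07 × 21.8 = 2956 J
Total: 514 + 21746 + 27445 + 148292 + 2956 = 200953 J = 201 kJ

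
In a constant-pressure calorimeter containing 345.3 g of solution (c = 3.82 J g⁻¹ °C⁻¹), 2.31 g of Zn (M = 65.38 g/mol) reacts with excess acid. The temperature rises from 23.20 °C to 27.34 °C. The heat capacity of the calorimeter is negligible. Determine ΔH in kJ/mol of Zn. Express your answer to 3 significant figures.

ΔH = -155 kJ/mol

|ΔT| = |27.34 − 23.20| = 4.14 °C
|q_surr| = (345.3 × 3.82) × 4.14 = 1319.046 × 4.14 = 5461 J
n(Zn) = 2.31 / 65.38 = 0.03533 mol
Temperature rose, so q_rxn = −|q_surr| = -5.461 kJ
ΔH = q_rxn / n = -154.6 kJ/mol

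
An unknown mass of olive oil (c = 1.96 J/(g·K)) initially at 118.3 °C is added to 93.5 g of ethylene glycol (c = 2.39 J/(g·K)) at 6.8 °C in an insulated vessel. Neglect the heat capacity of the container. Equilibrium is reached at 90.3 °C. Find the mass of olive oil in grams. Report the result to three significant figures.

m = 340 g

q_gained = (93.5 × 2.39) × (90.3 − 6.8) = 18660 J
q_lost = m × 1.96 × (118.3 − 90.3) = 54.88 m
m = 18660 / 54.88 = 340 g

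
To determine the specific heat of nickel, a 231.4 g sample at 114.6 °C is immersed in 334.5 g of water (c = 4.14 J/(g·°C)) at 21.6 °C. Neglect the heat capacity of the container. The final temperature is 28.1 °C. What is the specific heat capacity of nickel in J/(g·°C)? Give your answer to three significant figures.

c = 0.450 J/(g·°C)

q_gained = (334.5 × 4.14) × (28.1 − 21.6) = 9001 J
q_lost = 231.4 × c × (114.6 − 28.1) = 20016.1 c
Set equal: c = 9001 / 20016.1 = 0.450 J/(g·°C)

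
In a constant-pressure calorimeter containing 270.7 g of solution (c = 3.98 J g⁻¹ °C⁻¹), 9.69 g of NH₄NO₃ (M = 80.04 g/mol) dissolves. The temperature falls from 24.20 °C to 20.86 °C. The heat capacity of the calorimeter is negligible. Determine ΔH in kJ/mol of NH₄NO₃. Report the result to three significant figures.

|ΔT| = |20.86 − 24.20| = 3.34 °C
|q_surr| = (270.7 × 3.98) × 3.34 = 1077.386 × 3.34 = 3598 J
n(NH₄NO₃) = 9.69 / 80.04 = 0.1211 mol
Temperature fell, so q_rxn = +|q_surr| = 3.598 kJ
ΔH = q_rxn / n = 29.71 kJ/mol

ΔH = 29.7 kJ/mol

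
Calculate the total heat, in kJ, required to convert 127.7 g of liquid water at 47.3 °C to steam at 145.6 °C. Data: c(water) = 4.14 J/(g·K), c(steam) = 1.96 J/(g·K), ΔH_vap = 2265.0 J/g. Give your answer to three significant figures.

q1 (heat water 47.3→100.0 °C): 127.7 × 4.14 × 52.7 = 27861 J
q2 (vaporize at 100 °C): 127.7 × 2265.0 = 289241 J
q3 (heat steam 100.0→145.6 °C): 127.7 × 1.96 × 45.6 = 11413 J
Total: 27861 + 289241 + 11413 = 328515 J = 329 kJ

q = 329 kJ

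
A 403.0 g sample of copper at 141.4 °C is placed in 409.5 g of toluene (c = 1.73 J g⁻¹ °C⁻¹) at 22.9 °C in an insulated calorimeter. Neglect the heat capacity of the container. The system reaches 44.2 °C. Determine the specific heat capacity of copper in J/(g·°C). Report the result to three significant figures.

q_gained = (409.5 × 1.73) × (44.2 − 22.9) = 15090 J
q_lost = 403.0 × c × (141.4 − 44.2) = 39171.6 c
Set equal: c = 15090 / 39171.6 = 0.385 J/(g·°C)

c = 0.385 J/(g·°C)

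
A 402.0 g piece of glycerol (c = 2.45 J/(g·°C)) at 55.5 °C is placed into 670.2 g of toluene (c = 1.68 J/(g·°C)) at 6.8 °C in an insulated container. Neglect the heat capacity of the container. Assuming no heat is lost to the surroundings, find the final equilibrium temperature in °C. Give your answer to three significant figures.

T_f = 29.5 °C

Heat lost by glycerol = heat gained by toluene.
(402.0)(2.45)(55.5 − T) = (670.2)(1.68)(T − 6.8)
984.9 (55.5 − T) = 1125.936 (T − 6.8)
54662 − 984.9 T = 1125.936 T − 7656.4
62318.4 = 2110.836 T
T = 29.52 °C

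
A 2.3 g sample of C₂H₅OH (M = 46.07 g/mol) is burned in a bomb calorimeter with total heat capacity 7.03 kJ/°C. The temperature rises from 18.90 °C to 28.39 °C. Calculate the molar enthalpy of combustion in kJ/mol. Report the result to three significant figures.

ΔH = -1340 kJ/mol

ΔT = 28.39 − 18.90 = 9.49 °C
q_cal = C_cal × ΔT = 7.03 × 9.49 = 66.7147 kJ
n = 2.3 / 46.07 = 0.04992 mol
q_rxn = −q_cal = -66.7147 kJ
ΔH = -66.7147 / 0.04992 = -1336 kJ/mol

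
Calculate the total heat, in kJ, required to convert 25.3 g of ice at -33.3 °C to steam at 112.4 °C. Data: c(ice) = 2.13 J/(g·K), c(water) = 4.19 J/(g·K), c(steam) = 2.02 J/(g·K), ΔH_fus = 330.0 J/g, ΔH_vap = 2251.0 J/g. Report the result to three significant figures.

q = 78.3 kJ

q1 (heat ice -33.3→0.0 °C): 25.3 × 2.13 × 33.3 = 1795 J
q2 (melt at 0 °C): 25.3 × 330.0 = 8349 J
q3 (heat water 0.0→100.0 °C): 25.3 × 4.19 × 100.0 = 10601 J
q4 (vaporize at 100 °C): 25.3 × 2251.0 = 56950 J
q5 (heat steam 100.0→112.4 °C): 25.3 × 2.02 × 12.4 = 634 J
Total: 1795 + 8349 + 10601 + 56950 + 634 = 78329 J = 78.3 kJ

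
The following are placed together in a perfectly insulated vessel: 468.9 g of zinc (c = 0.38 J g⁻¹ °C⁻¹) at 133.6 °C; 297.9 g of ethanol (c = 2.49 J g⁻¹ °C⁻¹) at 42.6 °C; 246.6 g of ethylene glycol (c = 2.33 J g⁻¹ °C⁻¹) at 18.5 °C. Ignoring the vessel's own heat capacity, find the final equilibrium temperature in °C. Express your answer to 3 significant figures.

Σ mᵢcᵢ(T − Tᵢ) = 0  ⇒  T = Σ mᵢcᵢTᵢ / Σ mᵢcᵢ
Σ mᵢcᵢ = 468.9×0.38 + 297.9×2.49 + 246.6×2.33 = 1494.531
Σ mᵢcᵢTᵢ = 178.182×133.6 + 741.771×42.6 + 574.578×18.5 = 66034
T = 66034 / 1494.531 = 44.18 °C

T_f = 44.2 °C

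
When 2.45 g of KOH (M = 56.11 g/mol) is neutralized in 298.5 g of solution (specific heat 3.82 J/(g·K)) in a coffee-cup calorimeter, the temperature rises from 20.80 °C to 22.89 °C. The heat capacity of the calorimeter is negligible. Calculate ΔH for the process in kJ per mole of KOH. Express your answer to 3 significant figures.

|ΔT| = |22.89 − 20.80| = 2.09 °C
|q_surr| = (298.5 × 3.82) × 2.09 = 1140.27 × 2.09 = 2383 J
n(KOH) = 2.45 / 56.11 = 0.04366 mol
Temperature rose, so q_rxn = −|q_surr| = -2.383 kJ
ΔH = q_rxn / n = -54.58 kJ/mol

ΔH = -54.6 kJ/mol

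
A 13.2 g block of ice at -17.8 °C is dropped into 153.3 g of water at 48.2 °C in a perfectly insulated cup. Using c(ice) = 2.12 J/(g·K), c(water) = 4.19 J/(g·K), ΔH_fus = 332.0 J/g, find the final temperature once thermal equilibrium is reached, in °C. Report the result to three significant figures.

T_f = 37.4 °C

Heat to bring ice to 0 °C and melt it: q₁ = 13.2×2.12×17.8 + 13.2×332.0 = 4880.5 J
Heat the water can supply cooling to 0 °C: 153.3×4.19×48.2 = 30960.2 J > q₁, so all ice melts.
Energy balance: 153.3×4.19×(48.2 − T) = 4880.5 + 13.2×4.19×(T − 0)
642.327(48.2 − T) = 4880.5 + 55.308 T
30960.2 − 4880.5 = 697.635 T
T = 26079.7 / 697.635 = 37.38 °C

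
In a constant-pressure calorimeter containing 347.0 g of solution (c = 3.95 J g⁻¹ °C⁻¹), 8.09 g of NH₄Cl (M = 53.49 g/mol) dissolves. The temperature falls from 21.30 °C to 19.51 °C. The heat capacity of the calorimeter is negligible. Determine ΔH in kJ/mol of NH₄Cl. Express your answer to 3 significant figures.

ΔH = 16.2 kJ/mol

|ΔT| = |19.51 − 21.30| = 1.79 °C
|q_surr| = (347.0 × 3.95) × 1.79 = 1370.65 × 1.79 = 2453 J
n(NH₄Cl) = 8.09 / 53.49 = 0.1512 mol
Temperature fell, so q_rxn = +|q_surr| = 2.453 kJ
ΔH = q_rxn / n = 16.22 kJ/mol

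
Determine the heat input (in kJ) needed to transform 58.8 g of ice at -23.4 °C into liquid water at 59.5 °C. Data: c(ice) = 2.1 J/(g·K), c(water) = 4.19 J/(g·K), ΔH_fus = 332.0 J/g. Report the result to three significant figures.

q = 37.1 kJ

q1 (heat ice -23.4→0.0 °C): 58.8 × 2.1 × 23.4 = 2889 J
q2 (melt at 0 °C): 58.8 × 332.0 = 19522 J
q3 (heat water 0.0→59.5 °C): 58.8 × 4.19 × 59.5 = 14659 J
Total: 2889 + 19522 + 14659 = 37070 J = 37.1 kJ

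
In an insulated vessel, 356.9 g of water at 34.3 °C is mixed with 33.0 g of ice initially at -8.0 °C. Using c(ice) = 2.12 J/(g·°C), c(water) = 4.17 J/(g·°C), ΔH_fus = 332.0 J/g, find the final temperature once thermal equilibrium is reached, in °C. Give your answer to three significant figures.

Heat to bring ice to 0 °C and melt it: q₁ = 33.0×2.12×8.0 + 33.0×332.0 = 11516 J
Heat the water can supply cooling to 0 °C: 356.9×4.17×34.3 = 51047.8 J > q₁, so all ice melts.
Energy balance: 356.9×4.17×(34.3 − T) = 11516 + 33.0×4.17×(T − 0)
1488.273(34.3 − T) = 11516 + 137.61 T
51047.8 − 11516 = 1625.883 T
T = 39531.8 / 1625.883 = 24.31 °C

T_f = 24.3 °C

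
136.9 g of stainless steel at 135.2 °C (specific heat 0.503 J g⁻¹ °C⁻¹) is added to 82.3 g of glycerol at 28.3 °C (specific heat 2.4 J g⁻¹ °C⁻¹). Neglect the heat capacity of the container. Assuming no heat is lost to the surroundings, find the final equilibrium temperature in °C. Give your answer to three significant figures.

T_f = 55.9 °C

Heat lost by stainless steel = heat gained by glycerol.
(136.9)(0.503)(135.2 − T) = (82.3)(2.4)(T − 28.3)
68.8607 (135.2 − T) = 197.52 (T − 28.3)
9310.0 − 68.8607 T = 197.52 T − 5589.8
14899.8 = 266.3807 T
T = 55.93 °C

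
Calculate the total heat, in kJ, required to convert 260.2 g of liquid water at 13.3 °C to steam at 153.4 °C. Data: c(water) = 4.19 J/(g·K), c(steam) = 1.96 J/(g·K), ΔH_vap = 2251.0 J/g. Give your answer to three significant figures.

q1 (heat water 13.3→100.0 °C): 260.2 × 4.19 × 86.7 = 94524 J
q2 (vaporize at 100 °C): 260.2 × 2251.0 = 585710 J
q3 (heat steam 100.0→153.4 °C): 260.2 × 1.96 × 53.4 = 27234 J
Total: 94524 + 585710 + 27234 = 707468 J = 707 kJ

q = 707 kJ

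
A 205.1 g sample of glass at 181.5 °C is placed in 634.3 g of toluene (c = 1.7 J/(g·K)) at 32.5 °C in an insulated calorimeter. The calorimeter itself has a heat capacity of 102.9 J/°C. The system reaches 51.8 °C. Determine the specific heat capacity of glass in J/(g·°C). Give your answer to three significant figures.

c = 0.857 J/(g·°C)

q_gained = (634.3 × 1.7 + 102.9) × (51.8 − 32.5) = 22800 J
q_lost = 205.1 × c × (181.5 − 51.8) = 26601.47 c
Set equal: c = 22800 / 26601.47 = 0.857 J/(g·°C)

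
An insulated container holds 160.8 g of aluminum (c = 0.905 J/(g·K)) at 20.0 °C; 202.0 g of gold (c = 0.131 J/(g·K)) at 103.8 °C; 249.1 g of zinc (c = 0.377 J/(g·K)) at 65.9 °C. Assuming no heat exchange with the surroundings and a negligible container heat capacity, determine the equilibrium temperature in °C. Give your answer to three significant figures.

Σ mᵢcᵢ(T − Tᵢ) = 0  ⇒  T = Σ mᵢcᵢTᵢ / Σ mᵢcᵢ
Σ mᵢcᵢ = 160.8×0.905 + 202.0×0.131 + 249.1×0.377 = 265.8967
Σ mᵢcᵢTᵢ = 145.524×20.0 + 26.462×103.8 + 93.9107×65.9 = 11846
T = 11846 / 265.8967 = 44.55 °C

T_f = 44.6 °C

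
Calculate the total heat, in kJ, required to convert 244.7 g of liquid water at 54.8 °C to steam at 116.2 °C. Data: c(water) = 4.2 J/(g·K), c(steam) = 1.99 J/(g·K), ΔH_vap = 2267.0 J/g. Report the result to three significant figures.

q1 (heat water 54.8→100.0 °C): 244.7 × 4.2 × 45.2 = 46454 J
q2 (vaporize at 100 °C): 244.7 × 2267.0 = 554735 J
q3 (heat steam 100.0→116.2 °C): 244.7 × 1.99 × 16.2 = 7889 J
Total: 46454 + 554735 + 7889 = 609078 J = 609 kJ

q = 609 kJ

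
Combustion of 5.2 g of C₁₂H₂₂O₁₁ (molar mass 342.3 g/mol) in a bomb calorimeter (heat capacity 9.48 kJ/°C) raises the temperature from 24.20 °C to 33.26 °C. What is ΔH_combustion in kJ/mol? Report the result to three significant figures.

ΔH = -5650 kJ/mol

ΔT = 33.26 − 24.20 = 9.06 °C
q_cal = C_cal × ΔT = 9.48 × 9.06 = 85.8888 kJ
n = 5.2 / 342.3 = 0.01519 mol
q_rxn = −q_cal = -85.8888 kJ
ΔH = -85.8888 / 0.01519 = -5654 kJ/mol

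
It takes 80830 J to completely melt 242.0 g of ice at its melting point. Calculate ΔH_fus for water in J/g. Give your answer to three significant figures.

ΔH_fus = 334 J/g

ΔH_fus = q / m = 80830 / 242.0 = 334 J/g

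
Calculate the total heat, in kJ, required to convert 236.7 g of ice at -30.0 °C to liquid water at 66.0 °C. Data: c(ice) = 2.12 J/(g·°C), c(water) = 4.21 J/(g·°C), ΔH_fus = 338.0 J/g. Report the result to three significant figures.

q1 (heat ice -30.0→0.0 °C): 236.7 × 2.12 × 30.0 = 15054 J
q2 (melt at 0 °C): 236.7 × 338.0 = 80005 J
q3 (heat water 0.0→66.0 °C): 236.7 × 4.21 × 66.0 = 65769 J
Total: 15054 + 80005 + 65769 = 160828 J = 161 kJ

q = 161 kJ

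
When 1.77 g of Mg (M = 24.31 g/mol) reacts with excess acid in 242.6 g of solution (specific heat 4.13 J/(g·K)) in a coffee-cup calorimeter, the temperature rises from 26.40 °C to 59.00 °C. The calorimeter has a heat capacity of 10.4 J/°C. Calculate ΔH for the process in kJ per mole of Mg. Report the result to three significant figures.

ΔH = -453 kJ/mol

|ΔT| = |59.00 − 26.40| = 32.60 °C
|q_surr| = (242.6 × 4.13 + 10.4) × 32.60 = 1012.338 × 32.60 = 33000 J
n(Mg) = 1.77 / 24.31 = 0.07281 mol
Temperature rose, so q_rxn = −|q_surr| = -33.00 kJ
ΔH = q_rxn / n = -453.2 kJ/mol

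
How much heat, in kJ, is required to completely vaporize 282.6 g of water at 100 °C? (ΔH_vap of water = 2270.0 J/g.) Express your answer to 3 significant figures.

q = 642 kJ

q = m × ΔH_vap = 282.6 × 2270.0 = 641500 J = 642 kJ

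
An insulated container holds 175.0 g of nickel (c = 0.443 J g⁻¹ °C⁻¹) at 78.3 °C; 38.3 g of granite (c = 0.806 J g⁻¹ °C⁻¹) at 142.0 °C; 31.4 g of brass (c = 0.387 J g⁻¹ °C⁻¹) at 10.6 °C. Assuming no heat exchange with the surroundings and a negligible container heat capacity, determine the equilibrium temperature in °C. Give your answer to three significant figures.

T_f = 87.8 °C

Σ mᵢcᵢ(T − Tᵢ) = 0  ⇒  T = Σ mᵢcᵢTᵢ / Σ mᵢcᵢ
Σ mᵢcᵢ = 175.0×0.443 + 38.3×0.806 + 31.4×0.387 = 120.5466
Σ mᵢcᵢTᵢ = 77.525×78.3 + 30.8698×142.0 + 12.1518×10.6 = 10583
T = 10583 / 120.5466 = 87.79 °C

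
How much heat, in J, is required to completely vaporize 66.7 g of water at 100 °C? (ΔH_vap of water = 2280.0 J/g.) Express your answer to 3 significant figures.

q = 152000 J

q = m × ΔH_vap = 66.7 × 2280.0 = 152100 J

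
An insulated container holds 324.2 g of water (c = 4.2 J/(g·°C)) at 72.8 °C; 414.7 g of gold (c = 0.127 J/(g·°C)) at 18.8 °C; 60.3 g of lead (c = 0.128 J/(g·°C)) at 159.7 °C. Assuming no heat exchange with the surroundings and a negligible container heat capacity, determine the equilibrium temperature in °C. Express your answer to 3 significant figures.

T_f = 71.3 °C

Σ mᵢcᵢ(T − Tᵢ) = 0  ⇒  T = Σ mᵢcᵢTᵢ / Σ mᵢcᵢ
Σ mᵢcᵢ = 324.2×4.2 + 414.7×0.127 + 60.3×0.128 = 1422.0253
Σ mᵢcᵢTᵢ = 1361.64×72.8 + 52.6669×18.8 + 7.7184×159.7 = 101350
T = 101350 / 1422.0253 = 71.27 °C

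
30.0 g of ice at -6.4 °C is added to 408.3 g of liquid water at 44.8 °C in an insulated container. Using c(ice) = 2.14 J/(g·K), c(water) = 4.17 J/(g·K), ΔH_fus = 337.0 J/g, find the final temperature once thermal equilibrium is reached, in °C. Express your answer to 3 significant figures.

Heat to bring ice to 0 °C and melt it: q₁ = 30.0×2.14×6.4 + 30.0×337.0 = 10521 J
Heat the water can supply cooling to 0 °C: 408.3×4.17×44.8 = 76277.0 J > q₁, so all ice melts.
Energy balance: 408.3×4.17×(44.8 − T) = 10521 + 30.0×4.17×(T − 0)
1702.611(44.8 − T) = 10521 + 125.1 T
76277.0 − 10521 = 1827.711 T
T = 65756.0 / 1827.711 = 35.98 °C

T_f = 36.0 °C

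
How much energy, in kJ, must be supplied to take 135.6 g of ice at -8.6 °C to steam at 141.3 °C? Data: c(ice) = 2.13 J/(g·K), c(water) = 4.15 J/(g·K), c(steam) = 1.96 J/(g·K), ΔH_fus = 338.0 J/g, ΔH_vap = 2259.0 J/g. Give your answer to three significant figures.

q = 422 kJ

q1 (heat ice -8.6→0.0 °C): 135.6 × 2.13 × 8.6 = 2484 J
q2 (melt at 0 °C): 135.6 × 338.0 = 45833 J
q3 (heat water 0.0→100.0 °C): 135.6 × 4.15 × 100.0 = 56274 J
q4 (vaporize at 100 °C): 135.6 × 2259.0 = 306320 J
q5 (heat steam 100.0→141.3 °C): 135.6 × 1.96 × 41.3 = 10977 J
Total: 2484 + 45833 + 56274 + 306320 + 10977 = 421888 J = 422 kJ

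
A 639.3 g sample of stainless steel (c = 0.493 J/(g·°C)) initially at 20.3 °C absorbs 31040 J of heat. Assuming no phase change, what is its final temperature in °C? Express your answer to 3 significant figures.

ΔT = q / (m c) = 31040 / (639.3 × 0.493) = 98.48 °C
T_f = 20.3 + 98.48 = 118.78 °C

T_f = 119 °C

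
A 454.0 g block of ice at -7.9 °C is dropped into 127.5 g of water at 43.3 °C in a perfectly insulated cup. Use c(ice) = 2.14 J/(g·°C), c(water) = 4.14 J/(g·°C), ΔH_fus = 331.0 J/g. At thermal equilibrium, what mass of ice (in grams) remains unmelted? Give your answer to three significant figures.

Heat to warm all ice to 0 °C: 454.0×2.14×7.9 = 7675.3 J
Heat released by water cooling to 0 °C: 127.5×4.14×43.3 = 22856 J
22856 J < 7675.3 + 454.0×331.0 = 157949.3 J, so not all ice melts; final T = 0 °C.
Heat left for melting: 22856 − 7675.3 = 15180.7 J
Mass melted = 15180.7 / 331.0 = 45.86 g
Ice remaining = 454.0 − 45.86 = 408.14 g

m_ice remaining = 408 g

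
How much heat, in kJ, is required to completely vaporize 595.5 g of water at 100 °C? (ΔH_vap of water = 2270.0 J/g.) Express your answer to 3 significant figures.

q = 1350 kJ

q = m × ΔH_vap = 595.5 × 2270.0 = 1352000 J = 1350 kJ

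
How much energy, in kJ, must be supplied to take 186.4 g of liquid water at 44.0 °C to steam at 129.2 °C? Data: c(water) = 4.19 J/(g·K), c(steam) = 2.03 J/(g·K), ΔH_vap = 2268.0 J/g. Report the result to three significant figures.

q1 (heat water 44.0→100.0 °C): 186.4 × 4.19 × 56.0 = 43737 J
q2 (vaporize at 100 °C): 186.4 × 2268.0 = 422755 J
q3 (heat steam 100.0→129.2 °C): 186.4 × 2.03 × 29.2 = 11049 J
Total: 43737 + 422755 + 11049 = 477541 J = 478 kJ

q = 478 kJ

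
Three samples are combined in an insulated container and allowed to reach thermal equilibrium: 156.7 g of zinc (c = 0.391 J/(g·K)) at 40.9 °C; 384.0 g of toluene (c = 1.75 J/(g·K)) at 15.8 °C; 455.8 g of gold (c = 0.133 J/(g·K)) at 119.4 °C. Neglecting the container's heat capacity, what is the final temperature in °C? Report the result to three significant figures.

T_f = 25.6 °C

Σ mᵢcᵢ(T − Tᵢ) = 0  ⇒  T = Σ mᵢcᵢTᵢ / Σ mᵢcᵢ
Σ mᵢcᵢ = 156.7×0.391 + 384.0×1.75 + 455.8×0.133 = 793.8911
Σ mᵢcᵢTᵢ = 61.2697×40.9 + 672×15.8 + 60.6214×119.4 = 20362
T = 20362 / 793.8911 = 25.648 °C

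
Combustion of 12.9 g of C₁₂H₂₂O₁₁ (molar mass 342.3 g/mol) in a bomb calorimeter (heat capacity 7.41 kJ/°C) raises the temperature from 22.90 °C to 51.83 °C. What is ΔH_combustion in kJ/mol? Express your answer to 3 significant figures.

ΔT = 51.83 − 22.90 = 28.93 °C
q_cal = C_cal × ΔT = 7.41 × 28.93 = 214.3713 kJ
n = 12.9 / 342.3 = 0.03769 mol
q_rxn = −q_cal = -214.3713 kJ
ΔH = -214.3713 / 0.03769 = -5688 kJ/mol

ΔH = -5690 kJ/mol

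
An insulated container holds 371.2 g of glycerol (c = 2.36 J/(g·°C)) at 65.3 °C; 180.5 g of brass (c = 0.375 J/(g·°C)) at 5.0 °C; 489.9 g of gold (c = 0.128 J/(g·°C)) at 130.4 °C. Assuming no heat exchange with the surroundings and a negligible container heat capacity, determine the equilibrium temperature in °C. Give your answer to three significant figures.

T_f = 65.3 °C

Σ mᵢcᵢ(T − Tᵢ) = 0  ⇒  T = Σ mᵢcᵢTᵢ / Σ mᵢcᵢ
Σ mᵢcᵢ = 371.2×2.36 + 180.5×0.375 + 489.9×0.128 = 1006.4267
Σ mᵢcᵢTᵢ = 876.032×65.3 + 67.6875×5.0 + 62.7072×130.4 = 65720
T = 65720 / 1006.4267 = 65.30 °C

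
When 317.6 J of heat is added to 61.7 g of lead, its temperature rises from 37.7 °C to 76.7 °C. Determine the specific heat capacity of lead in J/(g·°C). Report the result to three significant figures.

c = q / (m ΔT) = 317.6 / (61.7 × 39.0)
c = 317.6 / 2406.3 = 0.132 J/(g·°C)

c = 0.132 J/(g·°C)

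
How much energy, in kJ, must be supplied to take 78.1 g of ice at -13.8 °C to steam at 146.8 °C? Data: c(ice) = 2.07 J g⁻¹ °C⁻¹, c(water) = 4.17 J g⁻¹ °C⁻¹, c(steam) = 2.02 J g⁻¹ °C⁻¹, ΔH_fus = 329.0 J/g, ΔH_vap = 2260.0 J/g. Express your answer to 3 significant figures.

q = 244 kJ

q1 (heat ice -13.8→0.0 °C): 78.1 × 2.07 × 13.8 = 2231 J
q2 (melt at 0 °C): 78.1 × 329.0 = 25695 J
q3 (heat water 0.0→100.0 °C): 78.1 × 4.17 × 100.0 = 32568 J
q4 (vaporize at 100 °C): 78.1 × 2260.0 = 176506 J
q5 (heat steam 100.0→146.8 °C): 78.1 × 2.02 × 46.8 = 7383 J
Total: 2231 + 25695 + 32568 + 176506 + 7383 = 244383 J = 244 kJ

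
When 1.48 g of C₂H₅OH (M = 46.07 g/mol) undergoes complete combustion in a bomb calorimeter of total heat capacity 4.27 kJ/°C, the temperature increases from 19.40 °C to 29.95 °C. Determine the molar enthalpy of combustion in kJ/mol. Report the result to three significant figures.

ΔT = 29.95 − 19.40 = 10.55 °C
q_cal = C_cal × ΔT = 4.27 × 10.55 = 45.0485 kJ
n = 1.48 / 46.07 = 0.03213 mol
q_rxn = −q_cal = -45.0485 kJ
ΔH = -45.0485 / 0.03213 = -1402 kJ/mol

ΔH = -1400 kJ/mol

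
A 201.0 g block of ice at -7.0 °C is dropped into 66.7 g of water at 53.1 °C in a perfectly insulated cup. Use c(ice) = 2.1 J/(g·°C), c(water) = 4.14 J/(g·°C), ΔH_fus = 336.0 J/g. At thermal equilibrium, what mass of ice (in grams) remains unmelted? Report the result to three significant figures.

Heat to warm all ice to 0 °C: 201.0×2.1×7.0 = 2954.7 J
Heat released by water cooling to 0 °C: 66.7×4.14×53.1 = 14663 J
14663 J < 2954.7 + 201.0×336.0 = 70490.7 J, so not all ice melts; final T = 0 °C.
Heat left for melting: 14663 − 2954.7 = 11708.3 J
Mass melted = 11708.3 / 336.0 = 34.85 g
Ice remaining = 201.0 − 34.85 = 166.15 g

m_ice remaining = 166 g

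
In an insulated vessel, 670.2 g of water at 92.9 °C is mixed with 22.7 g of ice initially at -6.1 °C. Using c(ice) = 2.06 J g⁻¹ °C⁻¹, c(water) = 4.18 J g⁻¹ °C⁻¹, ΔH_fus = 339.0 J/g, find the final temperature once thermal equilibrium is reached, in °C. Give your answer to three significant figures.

T_f = 87.1 °C

Heat to bring ice to 0 °C and melt it: q₁ = 22.7×2.06×6.1 + 22.7×339.0 = 7980.5 J
Heat the water can supply cooling to 0 °C: 670.2×4.18×92.9 = 260253 J > q₁, so all ice melts.
Energy balance: 670.2×4.18×(92.9 − T) = 7980.5 + 22.7×4.18×(T − 0)
2801.436(92.9 − T) = 7980.5 + 94.886 T
260253 − 7980.5 = 2896.322 T
T = 252272.5 / 2896.322 = 87.10 °C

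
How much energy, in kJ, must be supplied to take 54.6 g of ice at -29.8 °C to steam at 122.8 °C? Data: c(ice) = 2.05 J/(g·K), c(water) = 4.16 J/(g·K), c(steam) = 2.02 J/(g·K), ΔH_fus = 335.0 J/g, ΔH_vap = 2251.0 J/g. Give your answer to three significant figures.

q1 (heat ice -29.8→0.0 °C): 54.6 × 2.05 × 29.8 = 3336 J
q2 (melt at 0 °C): 54.6 × 335.0 = 18291 J
q3 (heat water 0.0→100.0 °C): 54.6 × 4.16 × 100.0 = 22714 J
q4 (vaporize at 100 °C): 54.6 × 2251.0 = 122905 J
q5 (heat steam 100.0→122.8 °C): 54.6 × 2.02 × 22.8 = 2515 J
Total: 3336 + 18291 + 22714 + 122905 + 2515 = 169761 J = 170 kJ

q = 170 kJ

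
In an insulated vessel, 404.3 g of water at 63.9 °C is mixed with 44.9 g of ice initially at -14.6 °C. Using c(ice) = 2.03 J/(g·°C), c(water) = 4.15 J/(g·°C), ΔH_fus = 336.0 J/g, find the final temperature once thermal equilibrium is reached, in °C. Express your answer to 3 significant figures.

T_f = 48.7 °C

Heat to bring ice to 0 °C and melt it: q₁ = 44.9×2.03×14.6 + 44.9×336.0 = 16417 J
Heat the water can supply cooling to 0 °C: 404.3×4.15×63.9 = 107214 J > q₁, so all ice melts.
Energy balance: 404.3×4.15×(63.9 − T) = 16417 + 44.9×4.15×(T − 0)
1677.845(63.9 − T) = 16417 + 186.335 T
107214 − 16417 = 1864.180 T
T = 90797 / 1864.180 = 48.71 °C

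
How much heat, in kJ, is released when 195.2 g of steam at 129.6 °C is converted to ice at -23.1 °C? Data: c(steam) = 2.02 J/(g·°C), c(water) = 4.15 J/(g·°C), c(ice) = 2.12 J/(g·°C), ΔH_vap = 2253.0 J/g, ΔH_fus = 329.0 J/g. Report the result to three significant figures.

q = 606 kJ

q1 (cool steam 129.6→100 °C): 195.2 × 2.02 × 29.6 = 11671 J
q2 (condense at 100 °C): 195.2 × 2253.0 = 439786 J
q3 (cool water 100→0 °C): 195.2 × 4.15 × 100.0 = 81008 J
q4 (freeze at 0 °C): 195.2 × 329.0 = 64221 J
q5 (cool ice 0→-23.1 °C): 195.2 × 2.12 × 23.1 = 9559 J
Total: 11671 + 439786 + 81008 + 64221 + 9559 = 606245 J = 606 kJ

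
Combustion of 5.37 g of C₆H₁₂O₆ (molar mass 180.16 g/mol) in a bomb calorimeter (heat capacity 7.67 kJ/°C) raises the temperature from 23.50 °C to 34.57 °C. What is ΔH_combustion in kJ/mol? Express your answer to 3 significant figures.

ΔT = 34.57 − 23.50 = 11.07 °C
q_cal = C_cal × ΔT = 7.67 × 11.07 = 84.9069 kJ
n = 5.37 / 180.16 = 0.02981 mol
q_rxn = −q_cal = -84.9069 kJ
ΔH = -84.9069 / 0.02981 = -2848 kJ/mol

ΔH = -2850 kJ/mol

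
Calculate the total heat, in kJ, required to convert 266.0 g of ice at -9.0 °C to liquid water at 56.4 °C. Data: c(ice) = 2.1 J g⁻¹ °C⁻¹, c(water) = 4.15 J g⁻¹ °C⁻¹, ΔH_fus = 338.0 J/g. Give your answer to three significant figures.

q1 (heat ice -9.0→0.0 °C): 266.0 × 2.1 × 9.0 = 5027 J
q2 (melt at 0 °C): 266.0 × 338.0 = 89908 J
q3 (heat water 0.0→56.4 °C): 266.0 × 4.15 × 56.4 = 62260 J
Total: 5027 + 89908 + 62260 = 157195 J = 157 kJ

q = 157 kJ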